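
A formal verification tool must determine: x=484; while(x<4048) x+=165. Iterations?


Step 1: x goes from 484 toward 4048 by 165; the body runs while x<4048, so iterations = ceil((bound-start)/step)
Step 2: Distance=3564
Step 3: ceil(3564/165)=22

22


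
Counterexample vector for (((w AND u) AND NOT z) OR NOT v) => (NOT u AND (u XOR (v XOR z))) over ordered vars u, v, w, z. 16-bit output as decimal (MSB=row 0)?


F1 = (((w AND u) AND NOT z) OR NOT v)
F2 = (NOT u AND (u XOR (v XOR z)))
Counterexample to F1=>F2 is where F1=1 and F2=0.
Evaluate each row (bits = u,v,w,z, MSB first):
  row 0 [0000]: F1=1 F2=0 -> F1&~F2 -> 1
  row 1 [0001]: F1=1 F2=1 -> F1&~F2 -> 0
  row 2 [0010]: F1=1 F2=0 -> F1&~F2 -> 1
  row 3 [0011]: F1=1 F2=1 -> F1&~F2 -> 0
  row 4 [0100]: F1=0 F2=1 -> F1&~F2 -> 0
  row 5 [0101]: F1=0 F2=0 -> F1&~F2 -> 0
  row 6 [0110]: F1=0 F2=1 -> F1&~F2 -> 0
  row 7 [0111]: F1=0 F2=0 -> F1&~F2 -> 0
  row 8 [1000]: F1=1 F2=0 -> F1&~F2 -> 1
  row 9 [1001]: F1=1 F2=0 -> F1&~F2 -> 1
  row 10 [1010]: F1=1 F2=0 -> F1&~F2 -> 1
  row 11 [1011]: F1=1 F2=0 -> F1&~F2 -> 1
  row 12 [1100]: F1=0 F2=0 -> F1&~F2 -> 0
  row 13 [1101]: F1=0 F2=0 -> F1&~F2 -> 0
  row 14 [1110]: F1=1 F2=0 -> F1&~F2 -> 1
  row 15 [1111]: F1=0 F2=0 -> F1&~F2 -> 0
Full result column, 4 rows per line (u,v fixed per line; w,z runs 00..11 left to right):
  rows 0-3 [u,v=00]: 1010  = hex A
  rows 4-7 [u,v=01]: 0000  = hex 0
  rows 8-11 [u,v=10]: 1111  = hex F
  rows 12-15 [u,v=11]: 0010  = hex 2
Counterexample vector (row 0 .. row 15) = 1010000011110010
Output column grouped in 4s = 1010 0000 1111 0010 = 0xA0F2
Convert to decimal digit by digit (value = value*16 + digit):
  A -> 10
  10*16 + 0 = 160
  160*16 + 15 (F) = 2575
  2575*16 + 2 = 41202
Decimal = 41202

41202


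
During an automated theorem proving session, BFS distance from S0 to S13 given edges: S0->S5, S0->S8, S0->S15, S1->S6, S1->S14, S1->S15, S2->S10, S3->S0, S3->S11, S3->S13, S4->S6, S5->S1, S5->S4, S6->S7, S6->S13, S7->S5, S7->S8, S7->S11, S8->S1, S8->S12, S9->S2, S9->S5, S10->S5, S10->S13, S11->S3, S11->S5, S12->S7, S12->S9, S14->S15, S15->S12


BFS layer-by-layer from S0:
  dist 0: {S0}
  dist 1: {S5, S8, S15}
  dist 2: {S1, S4, S12}
  dist 3: {S6, S7, S9, S14}
  dist 4: {S2, S11, S13}
  -> S13 reached at distance 4
Shortest path length = 4

4


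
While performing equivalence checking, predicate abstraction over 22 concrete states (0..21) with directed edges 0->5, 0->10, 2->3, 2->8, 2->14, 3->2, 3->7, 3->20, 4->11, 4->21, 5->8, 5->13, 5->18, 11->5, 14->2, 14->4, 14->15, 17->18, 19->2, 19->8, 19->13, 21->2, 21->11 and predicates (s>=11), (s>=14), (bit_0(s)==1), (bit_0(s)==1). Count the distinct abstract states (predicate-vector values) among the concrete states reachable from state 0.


BFS from 0:
Concrete reachable: {0, 5, 8, 10, 13, 18}
Abstract via predicates (s>=11), (s>=14), (bit_0(s)==1), (bit_0(s)==1):
  (0,0,0,0) <- {0, 8, 10}
  (0,0,1,1) <- {5}
  (1,0,1,1) <- {13}
  (1,1,0,0) <- {18}
Distinct abstract states = 4

4


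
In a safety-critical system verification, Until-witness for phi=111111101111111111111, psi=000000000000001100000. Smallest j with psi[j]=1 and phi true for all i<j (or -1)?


(phi U psi) at 0: need smallest j with psi[j]=1 and phi[i]=1 for all i in [0,j).
Scan from step 0:
  step 0: phi=1, psi=0 -> continue
  step 1: phi=1, psi=0 -> continue
  step 2: phi=1, psi=0 -> continue
  step 3: phi=1, psi=0 -> continue
  step 7: phi=0 -> phi-prefix broken from here
  step 14: psi=1 but phi already failed -> not a witness
  step 15: psi=1 but phi already failed -> not a witness
  end of trace: no witness -> -1
Witness step = -1

-1


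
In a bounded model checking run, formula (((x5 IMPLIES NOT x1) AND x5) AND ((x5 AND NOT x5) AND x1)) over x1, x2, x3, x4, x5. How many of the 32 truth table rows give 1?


Formula: (((x5 IMPLIES NOT x1) AND x5) AND ((x5 AND NOT x5) AND x1)) over 5 vars (32 rows)
Evaluate each row (x1, x2, x3, x4, x5 as bits, MSB first):
  row 0 [00000]: (((0 IMPLIES NOT 0) AND 0) AND ((0 AND NOT 0) AND 0)) -> 0
  row 1 [00001]: (((1 IMPLIES NOT 0) AND 1) AND ((1 AND NOT 1) AND 0)) -> 0
  row 2 [00010]: (((0 IMPLIES NOT 0) AND 0) AND ((0 AND NOT 0) AND 0)) -> 0
  row 3 [00011]: (((1 IMPLIES NOT 0) AND 1) AND ((1 AND NOT 1) AND 0)) -> 0
  row 4 [00100]: (((0 IMPLIES NOT 0) AND 0) AND ((0 AND NOT 0) AND 0)) -> 0
  row 5 [00101]: (((1 IMPLIES NOT 0) AND 1) AND ((1 AND NOT 1) AND 0)) -> 0
  row 6 [00110]: (((0 IMPLIES NOT 0) AND 0) AND ((0 AND NOT 0) AND 0)) -> 0
  row 7 [00111]: (((1 IMPLIES NOT 0) AND 1) AND ((1 AND NOT 1) AND 0)) -> 0
  row 8 [01000]: (((0 IMPLIES NOT 0) AND 0) AND ((0 AND NOT 0) AND 0)) -> 0
  row 9 [01001]: (((1 IMPLIES NOT 0) AND 1) AND ((1 AND NOT 1) AND 0)) -> 0
  row 10 [01010]: (((0 IMPLIES NOT 0) AND 0) AND ((0 AND NOT 0) AND 0)) -> 0
  row 11 [01011]: (((1 IMPLIES NOT 0) AND 1) AND ((1 AND NOT 1) AND 0)) -> 0
  row 12 [01100]: (((0 IMPLIES NOT 0) AND 0) AND ((0 AND NOT 0) AND 0)) -> 0
  row 13 [01101]: (((1 IMPLIES NOT 0) AND 1) AND ((1 AND NOT 1) AND 0)) -> 0
  row 14 [01110]: (((0 IMPLIES NOT 0) AND 0) AND ((0 AND NOT 0) AND 0)) -> 0
  row 15 [01111]: (((1 IMPLIES NOT 0) AND 1) AND ((1 AND NOT 1) AND 0)) -> 0
  row 16 [10000]: (((0 IMPLIES NOT 1) AND 0) AND ((0 AND NOT 0) AND 1)) -> 0
  row 17 [10001]: (((1 IMPLIES NOT 1) AND 1) AND ((1 AND NOT 1) AND 1)) -> 0
  row 18 [10010]: (((0 IMPLIES NOT 1) AND 0) AND ((0 AND NOT 0) AND 1)) -> 0
  row 19 [10011]: (((1 IMPLIES NOT 1) AND 1) AND ((1 AND NOT 1) AND 1)) -> 0
  row 20 [10100]: (((0 IMPLIES NOT 1) AND 0) AND ((0 AND NOT 0) AND 1)) -> 0
  row 21 [10101]: (((1 IMPLIES NOT 1) AND 1) AND ((1 AND NOT 1) AND 1)) -> 0
  row 22 [10110]: (((0 IMPLIES NOT 1) AND 0) AND ((0 AND NOT 0) AND 1)) -> 0
  row 23 [10111]: (((1 IMPLIES NOT 1) AND 1) AND ((1 AND NOT 1) AND 1)) -> 0
  row 24 [11000]: (((0 IMPLIES NOT 1) AND 0) AND ((0 AND NOT 0) AND 1)) -> 0
  row 25 [11001]: (((1 IMPLIES NOT 1) AND 1) AND ((1 AND NOT 1) AND 1)) -> 0
  row 26 [11010]: (((0 IMPLIES NOT 1) AND 0) AND ((0 AND NOT 0) AND 1)) -> 0
  row 27 [11011]: (((1 IMPLIES NOT 1) AND 1) AND ((1 AND NOT 1) AND 1)) -> 0
  row 28 [11100]: (((0 IMPLIES NOT 1) AND 0) AND ((0 AND NOT 0) AND 1)) -> 0
  row 29 [11101]: (((1 IMPLIES NOT 1) AND 1) AND ((1 AND NOT 1) AND 1)) -> 0
  row 30 [11110]: (((0 IMPLIES NOT 1) AND 0) AND ((0 AND NOT 0) AND 1)) -> 0
  row 31 [11111]: (((1 IMPLIES NOT 1) AND 1) AND ((1 AND NOT 1) AND 1)) -> 0
Full result column, 8 rows per line (x1,x2 fixed per line; x3,x4,x5 runs 000..111 left to right):
  rows 0-7 [x1,x2=00]: 00000000  (ones: 0)
  rows 8-15 [x1,x2=01]: 00000000  (ones: 0)
  rows 16-23 [x1,x2=10]: 00000000  (ones: 0)
  rows 24-31 [x1,x2=11]: 00000000  (ones: 0)
Count of 1-rows = 0+0+0+0 = 0

0


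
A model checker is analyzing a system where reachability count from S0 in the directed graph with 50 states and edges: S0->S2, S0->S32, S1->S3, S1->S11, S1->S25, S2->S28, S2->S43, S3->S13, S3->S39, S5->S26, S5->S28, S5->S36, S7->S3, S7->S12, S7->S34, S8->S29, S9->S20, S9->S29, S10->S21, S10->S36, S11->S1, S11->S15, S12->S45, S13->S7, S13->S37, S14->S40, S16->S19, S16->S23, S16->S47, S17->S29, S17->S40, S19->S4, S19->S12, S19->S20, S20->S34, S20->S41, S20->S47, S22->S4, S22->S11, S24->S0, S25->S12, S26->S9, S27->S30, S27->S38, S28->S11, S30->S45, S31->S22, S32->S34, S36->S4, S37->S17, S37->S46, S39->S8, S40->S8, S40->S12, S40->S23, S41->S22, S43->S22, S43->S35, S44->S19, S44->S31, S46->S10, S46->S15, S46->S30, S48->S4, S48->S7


BFS from S0:
  layer 0: {S0}
  layer 1: {S2, S32}
  layer 2: {S28, S34, S43}
  layer 3: {S11, S22, S35}
  layer 4: {S1, S4, S15}
  layer 5: {S3, S25}
  layer 6: {S12, S13, S39}
  layer 7: {S7, S8, S37, S45}
  layer 8: {S17, S29, S46}
  layer 9: {S10, S30, S40}
  layer 10: {S21, S23, S36}
Reachable set: {S0, S1, S2, S3, S4, S7, S8, S10, S11, S12, S13, S15, S17, S21, S22, S23, S25, S28, S29, S30, S32, S34, S35, S36, S37, S39, S40, S43, S45, S46}
Count = 30

30


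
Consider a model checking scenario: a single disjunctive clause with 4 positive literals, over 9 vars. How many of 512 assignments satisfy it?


Step 1: Total=2^9=512
Step 2: Unsat when all 4 false: 2^5=32
Step 3: Sat=512-32=480

480


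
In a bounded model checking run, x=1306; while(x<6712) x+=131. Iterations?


Step 1: x goes from 1306 toward 6712 by 131; the body runs while x<6712, so iterations = ceil((bound-start)/step)
Step 2: Distance=5406
Step 3: ceil(5406/131)=42

42


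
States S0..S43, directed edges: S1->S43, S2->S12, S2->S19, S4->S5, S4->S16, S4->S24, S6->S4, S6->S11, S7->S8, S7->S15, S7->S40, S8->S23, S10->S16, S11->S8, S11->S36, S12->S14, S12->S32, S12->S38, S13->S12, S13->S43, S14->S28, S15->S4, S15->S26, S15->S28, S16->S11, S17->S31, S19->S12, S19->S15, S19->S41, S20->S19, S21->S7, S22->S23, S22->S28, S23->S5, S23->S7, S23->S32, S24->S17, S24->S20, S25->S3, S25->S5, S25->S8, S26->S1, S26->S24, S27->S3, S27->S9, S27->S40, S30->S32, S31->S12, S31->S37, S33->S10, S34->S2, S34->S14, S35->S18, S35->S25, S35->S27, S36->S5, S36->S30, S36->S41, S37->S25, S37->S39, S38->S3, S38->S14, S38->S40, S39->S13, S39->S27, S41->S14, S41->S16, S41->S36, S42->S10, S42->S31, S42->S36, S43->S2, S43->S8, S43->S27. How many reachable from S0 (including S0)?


BFS from S0:
  layer 0: {S0}
Reachable set: {S0}
Count = 1

1


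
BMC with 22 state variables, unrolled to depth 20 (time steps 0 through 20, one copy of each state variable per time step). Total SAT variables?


BMC unrolls to depth k, creating one copy of each state var for steps 0..k.
Step count = 20 + 1 = 21 (steps 0 through 20)
Vars per step = 22
Total = 22 * 21 = 462

462


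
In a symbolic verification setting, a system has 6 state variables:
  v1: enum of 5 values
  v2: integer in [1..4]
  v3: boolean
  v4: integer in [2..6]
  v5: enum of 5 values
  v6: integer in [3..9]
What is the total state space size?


State space = product of domain sizes of all variables.
Domain sizes:
  v1 (enum of 5 values): 5
  v2 (integer in [1..4]): 4
  v3 (boolean): 2
  v4 (integer in [2..6]): 5
  v5 (enum of 5 values): 5
  v6 (integer in [3..9]): 7
Product = 5 * 4 * 2 * 5 * 5 * 7 = 7000

7000


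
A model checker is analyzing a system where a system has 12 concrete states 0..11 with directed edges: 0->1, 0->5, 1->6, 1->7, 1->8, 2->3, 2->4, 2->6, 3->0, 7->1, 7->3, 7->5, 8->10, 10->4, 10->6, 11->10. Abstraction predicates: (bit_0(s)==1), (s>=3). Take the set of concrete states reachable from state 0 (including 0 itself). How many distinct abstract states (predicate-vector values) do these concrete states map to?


BFS from 0:
Concrete reachable: {0, 1, 3, 4, 5, 6, 7, 8, 10}
Abstract via predicates (bit_0(s)==1), (s>=3):
  (0,0) <- {0}
  (0,1) <- {4, 6, 8, 10}
  (1,0) <- {1}
  (1,1) <- {3, 5, 7}
Distinct abstract states = 4

4


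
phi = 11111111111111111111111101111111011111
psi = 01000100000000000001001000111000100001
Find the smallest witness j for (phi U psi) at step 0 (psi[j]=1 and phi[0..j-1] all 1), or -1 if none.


(phi U psi) at 0: need smallest j with psi[j]=1 and phi[i]=1 for all i in [0,j).
Scan from step 0:
  step 0: phi=1, psi=0 -> continue
  step 1: psi=1 and phi held for [0,1) -> witness found
Witness step = 1

1


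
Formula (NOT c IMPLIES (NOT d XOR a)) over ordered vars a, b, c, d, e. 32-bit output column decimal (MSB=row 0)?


Formula: (NOT c IMPLIES (NOT d XOR a)) over a, b, c, d, e (32 rows)
Evaluate each row (bits = a,b,c,d,e, MSB first):
  row 0 [00000]: (NOT 0 IMPLIES (NOT 0 XOR 0)) -> 1
  row 1 [00001]: (NOT 0 IMPLIES (NOT 0 XOR 0)) -> 1
  row 2 [00010]: (NOT 0 IMPLIES (NOT 1 XOR 0)) -> 0
  row 3 [00011]: (NOT 0 IMPLIES (NOT 1 XOR 0)) -> 0
  row 4 [00100]: (NOT 1 IMPLIES (NOT 0 XOR 0)) -> 1
  row 5 [00101]: (NOT 1 IMPLIES (NOT 0 XOR 0)) -> 1
  row 6 [00110]: (NOT 1 IMPLIES (NOT 1 XOR 0)) -> 1
  row 7 [00111]: (NOT 1 IMPLIES (NOT 1 XOR 0)) -> 1
  row 8 [01000]: (NOT 0 IMPLIES (NOT 0 XOR 0)) -> 1
  row 9 [01001]: (NOT 0 IMPLIES (NOT 0 XOR 0)) -> 1
  row 10 [01010]: (NOT 0 IMPLIES (NOT 1 XOR 0)) -> 0
  row 11 [01011]: (NOT 0 IMPLIES (NOT 1 XOR 0)) -> 0
  row 12 [01100]: (NOT 1 IMPLIES (NOT 0 XOR 0)) -> 1
  row 13 [01101]: (NOT 1 IMPLIES (NOT 0 XOR 0)) -> 1
  row 14 [01110]: (NOT 1 IMPLIES (NOT 1 XOR 0)) -> 1
  row 15 [01111]: (NOT 1 IMPLIES (NOT 1 XOR 0)) -> 1
  row 16 [10000]: (NOT 0 IMPLIES (NOT 0 XOR 1)) -> 0
  row 17 [10001]: (NOT 0 IMPLIES (NOT 0 XOR 1)) -> 0
  row 18 [10010]: (NOT 0 IMPLIES (NOT 1 XOR 1)) -> 1
  row 19 [10011]: (NOT 0 IMPLIES (NOT 1 XOR 1)) -> 1
  row 20 [10100]: (NOT 1 IMPLIES (NOT 0 XOR 1)) -> 1
  row 21 [10101]: (NOT 1 IMPLIES (NOT 0 XOR 1)) -> 1
  row 22 [10110]: (NOT 1 IMPLIES (NOT 1 XOR 1)) -> 1
  row 23 [10111]: (NOT 1 IMPLIES (NOT 1 XOR 1)) -> 1
  row 24 [11000]: (NOT 0 IMPLIES (NOT 0 XOR 1)) -> 0
  row 25 [11001]: (NOT 0 IMPLIES (NOT 0 XOR 1)) -> 0
  row 26 [11010]: (NOT 0 IMPLIES (NOT 1 XOR 1)) -> 1
  row 27 [11011]: (NOT 0 IMPLIES (NOT 1 XOR 1)) -> 1
  row 28 [11100]: (NOT 1 IMPLIES (NOT 0 XOR 1)) -> 1
  row 29 [11101]: (NOT 1 IMPLIES (NOT 0 XOR 1)) -> 1
  row 30 [11110]: (NOT 1 IMPLIES (NOT 1 XOR 1)) -> 1
  row 31 [11111]: (NOT 1 IMPLIES (NOT 1 XOR 1)) -> 1
Full result column, 4 rows per line (a,b,c fixed per line; d,e runs 00..11 left to right):
  rows 0-3 [a,b,c=000]: 1100  = hex C
  rows 4-7 [a,b,c=001]: 1111  = hex F
  rows 8-11 [a,b,c=010]: 1100  = hex C
  rows 12-15 [a,b,c=011]: 1111  = hex F
  rows 16-19 [a,b,c=100]: 0011  = hex 3
  rows 20-23 [a,b,c=101]: 1111  = hex F
  rows 24-27 [a,b,c=110]: 0011  = hex 3
  rows 28-31 [a,b,c=111]: 1111  = hex F
Output column (row 0 .. row 31) = 11001111110011110011111100111111
Output column grouped in 4s = 1100 1111 1100 1111 0011 1111 0011 1111 = 0xCFCF3F3F
Convert to decimal digit by digit (value = value*16 + digit):
  C -> 12
  12*16 + 15 (F) = 207
  207*16 + 12 (C) = 3324
  3324*16 + 15 (F) = 53199
  53199*16 + 3 = 851187
  851187*16 + 15 (F) = 13619007
  13619007*16 + 3 = 217904115
  217904115*16 + 15 (F) = 3486465855
Decimal = 3486465855

3486465855


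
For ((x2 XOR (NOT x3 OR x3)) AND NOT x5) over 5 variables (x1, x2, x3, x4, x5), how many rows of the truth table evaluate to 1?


Formula: ((x2 XOR (NOT x3 OR x3)) AND NOT x5) over 5 vars (32 rows)
Evaluate each row (x1, x2, x3, x4, x5 as bits, MSB first):
  row 0 [00000]: ((0 XOR (NOT 0 OR 0)) AND NOT 0) -> 1
  row 1 [00001]: ((0 XOR (NOT 0 OR 0)) AND NOT 1) -> 0
  row 2 [00010]: ((0 XOR (NOT 0 OR 0)) AND NOT 0) -> 1
  row 3 [00011]: ((0 XOR (NOT 0 OR 0)) AND NOT 1) -> 0
  row 4 [00100]: ((0 XOR (NOT 1 OR 1)) AND NOT 0) -> 1
  row 5 [00101]: ((0 XOR (NOT 1 OR 1)) AND NOT 1) -> 0
  row 6 [00110]: ((0 XOR (NOT 1 OR 1)) AND NOT 0) -> 1
  row 7 [00111]: ((0 XOR (NOT 1 OR 1)) AND NOT 1) -> 0
  row 8 [01000]: ((1 XOR (NOT 0 OR 0)) AND NOT 0) -> 0
  row 9 [01001]: ((1 XOR (NOT 0 OR 0)) AND NOT 1) -> 0
  row 10 [01010]: ((1 XOR (NOT 0 OR 0)) AND NOT 0) -> 0
  row 11 [01011]: ((1 XOR (NOT 0 OR 0)) AND NOT 1) -> 0
  row 12 [01100]: ((1 XOR (NOT 1 OR 1)) AND NOT 0) -> 0
  row 13 [01101]: ((1 XOR (NOT 1 OR 1)) AND NOT 1) -> 0
  row 14 [01110]: ((1 XOR (NOT 1 OR 1)) AND NOT 0) -> 0
  row 15 [01111]: ((1 XOR (NOT 1 OR 1)) AND NOT 1) -> 0
  row 16 [10000]: ((0 XOR (NOT 0 OR 0)) AND NOT 0) -> 1
  row 17 [10001]: ((0 XOR (NOT 0 OR 0)) AND NOT 1) -> 0
  row 18 [10010]: ((0 XOR (NOT 0 OR 0)) AND NOT 0) -> 1
  row 19 [10011]: ((0 XOR (NOT 0 OR 0)) AND NOT 1) -> 0
  row 20 [10100]: ((0 XOR (NOT 1 OR 1)) AND NOT 0) -> 1
  row 21 [10101]: ((0 XOR (NOT 1 OR 1)) AND NOT 1) -> 0
  row 22 [10110]: ((0 XOR (NOT 1 OR 1)) AND NOT 0) -> 1
  row 23 [10111]: ((0 XOR (NOT 1 OR 1)) AND NOT 1) -> 0
  row 24 [11000]: ((1 XOR (NOT 0 OR 0)) AND NOT 0) -> 0
  row 25 [11001]: ((1 XOR (NOT 0 OR 0)) AND NOT 1) -> 0
  row 26 [11010]: ((1 XOR (NOT 0 OR 0)) AND NOT 0) -> 0
  row 27 [11011]: ((1 XOR (NOT 0 OR 0)) AND NOT 1) -> 0
  row 28 [11100]: ((1 XOR (NOT 1 OR 1)) AND NOT 0) -> 0
  row 29 [11101]: ((1 XOR (NOT 1 OR 1)) AND NOT 1) -> 0
  row 30 [11110]: ((1 XOR (NOT 1 OR 1)) AND NOT 0) -> 0
  row 31 [11111]: ((1 XOR (NOT 1 OR 1)) AND NOT 1) -> 0
Full result column, 8 rows per line (x1,x2 fixed per line; x3,x4,x5 runs 000..111 left to right):
  rows 0-7 [x1,x2=00]: 10101010  (ones: 4)
  rows 8-15 [x1,x2=01]: 00000000  (ones: 0)
  rows 16-23 [x1,x2=10]: 10101010  (ones: 4)
  rows 24-31 [x1,x2=11]: 00000000  (ones: 0)
Count of 1-rows = 4+0+4+0 = 8

8


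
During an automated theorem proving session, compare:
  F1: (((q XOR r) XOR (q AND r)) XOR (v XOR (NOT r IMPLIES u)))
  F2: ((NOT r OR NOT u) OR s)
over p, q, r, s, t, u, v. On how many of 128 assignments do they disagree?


F1 = (((q XOR r) XOR (q AND r)) XOR (v XOR (NOT r IMPLIES u)))
F2 = ((NOT r OR NOT u) OR s)
Evaluate both on each of 128 rows (bits = p,q,r,s,t,u,v):
  row 0 [0000000]: F1=0 F2=1 (differ) -> 1
  row 1 [0000001]: F1=1 F2=1 -> 0
  row 2 [0000010]: F1=1 F2=1 -> 0
  row 3 [0000011]: F1=0 F2=1 (differ) -> 1
  row 4 [0000100]: F1=0 F2=1 (differ) -> 1
  (every remaining row is evaluated the same way; all 128 results are listed next)
Full result column, 8 rows per line (p,q,r,s fixed per line; t,u,v runs 000..111 left to right):
  rows 0-7 [p,q,r,s=0000]: 10011001  (ones: 4)
  rows 8-15 [p,q,r,s=0001]: 10011001  (ones: 4)
  rows 16-23 [p,q,r,s=0010]: 10011001  (ones: 4)
  rows 24-31 [p,q,r,s=0011]: 10101010  (ones: 4)
  rows 32-39 [p,q,r,s=0100]: 01100110  (ones: 4)
  rows 40-47 [p,q,r,s=0101]: 01100110  (ones: 4)
  rows 48-55 [p,q,r,s=0110]: 10011001  (ones: 4)
  rows 56-63 [p,q,r,s=0111]: 10101010  (ones: 4)
  rows 64-71 [p,q,r,s=1000]: 10011001  (ones: 4)
  rows 72-79 [p,q,r,s=1001]: 10011001  (ones: 4)
  rows 80-87 [p,q,r,s=1010]: 10011001  (ones: 4)
  rows 88-95 [p,q,r,s=1011]: 10101010  (ones: 4)
  rows 96-103 [p,q,r,s=1100]: 01100110  (ones: 4)
  rows 104-111 [p,q,r,s=1101]: 01100110  (ones: 4)
  rows 112-119 [p,q,r,s=1110]: 10011001  (ones: 4)
  rows 120-127 [p,q,r,s=1111]: 10101010  (ones: 4)
Disagreements = 4+4+4+4+4+4+4+4+4+4+4+4+4+4+4+4 = 64

64


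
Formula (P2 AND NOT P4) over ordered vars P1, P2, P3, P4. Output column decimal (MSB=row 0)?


Formula: (P2 AND NOT P4) over P1, P2, P3, P4 (16 rows)
Evaluate each row (bits = P1,P2,P3,P4, MSB first):
  row 0 [0000]: (0 AND NOT 0) -> 0
  row 1 [0001]: (0 AND NOT 1) -> 0
  row 2 [0010]: (0 AND NOT 0) -> 0
  row 3 [0011]: (0 AND NOT 1) -> 0
  row 4 [0100]: (1 AND NOT 0) -> 1
  row 5 [0101]: (1 AND NOT 1) -> 0
  row 6 [0110]: (1 AND NOT 0) -> 1
  row 7 [0111]: (1 AND NOT 1) -> 0
  row 8 [1000]: (0 AND NOT 0) -> 0
  row 9 [1001]: (0 AND NOT 1) -> 0
  row 10 [1010]: (0 AND NOT 0) -> 0
  row 11 [1011]: (0 AND NOT 1) -> 0
  row 12 [1100]: (1 AND NOT 0) -> 1
  row 13 [1101]: (1 AND NOT 1) -> 0
  row 14 [1110]: (1 AND NOT 0) -> 1
  row 15 [1111]: (1 AND NOT 1) -> 0
Full result column, 4 rows per line (P1,P2 fixed per line; P3,P4 runs 00..11 left to right):
  rows 0-3 [P1,P2=00]: 0000  = hex 0
  rows 4-7 [P1,P2=01]: 1010  = hex A
  rows 8-11 [P1,P2=10]: 0000  = hex 0
  rows 12-15 [P1,P2=11]: 1010  = hex A
Output column (row 0 .. row 15) = 0000101000001010
Output column grouped in 4s = 0000 1010 0000 1010 = 0x0A0A
Convert to decimal digit by digit (value = value*16 + digit):
  0 -> 0
  0*16 + 10 (A) = 10
  10*16 + 0 = 160
  160*16 + 10 (A) = 2570
Decimal = 2570

2570


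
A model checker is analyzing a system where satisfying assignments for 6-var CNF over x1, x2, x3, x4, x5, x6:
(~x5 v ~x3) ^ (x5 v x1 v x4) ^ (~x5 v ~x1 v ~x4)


CNF with 3 clauses over 6 vars (64 assignments).
An assignment satisfies CNF iff every clause has >=1 true literal.
Check each row (bits = x1,x2,x3,x4,x5,x6; clause T/F shown):
  row 0 [000000]: clauses=TFT -> 0
  row 1 [000001]: clauses=TFT -> 0
  row 2 [000010]: clauses=TTT -> 1
  row 3 [000011]: clauses=TTT -> 1
  row 4 [000100]: clauses=TTT -> 1
  (every remaining row is evaluated the same way; all 64 results are listed next)
Full result column, 8 rows per line (x1,x2,x3 fixed per line; x4,x5,x6 runs 000..111 left to right):
  rows 0-7 [x1,x2,x3=000]: 00111111  (ones: 6)
  rows 8-15 [x1,x2,x3=001]: 00001100  (ones: 2)
  rows 16-23 [x1,x2,x3=010]: 00111111  (ones: 6)
  rows 24-31 [x1,x2,x3=011]: 00001100  (ones: 2)
  rows 32-39 [x1,x2,x3=100]: 11111100  (ones: 6)
  rows 40-47 [x1,x2,x3=101]: 11001100  (ones: 4)
  rows 48-55 [x1,x2,x3=110]: 11111100  (ones: 6)
  rows 56-63 [x1,x2,x3=111]: 11001100  (ones: 4)
Satisfying assignments = 6+2+6+2+6+4+6+4 = 36

36


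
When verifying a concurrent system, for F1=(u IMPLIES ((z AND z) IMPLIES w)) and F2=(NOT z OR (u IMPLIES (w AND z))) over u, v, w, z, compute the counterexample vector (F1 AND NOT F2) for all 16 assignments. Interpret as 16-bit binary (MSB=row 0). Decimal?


F1 = (u IMPLIES ((z AND z) IMPLIES w))
F2 = (NOT z OR (u IMPLIES (w AND z)))
Counterexample to F1=>F2 is where F1=1 and F2=0.
Evaluate each row (bits = u,v,w,z, MSB first):
  row 0 [0000]: F1=1 F2=1 -> F1&~F2 -> 0
  row 1 [0001]: F1=1 F2=1 -> F1&~F2 -> 0
  row 2 [0010]: F1=1 F2=1 -> F1&~F2 -> 0
  row 3 [0011]: F1=1 F2=1 -> F1&~F2 -> 0
  row 4 [0100]: F1=1 F2=1 -> F1&~F2 -> 0
  row 5 [0101]: F1=1 F2=1 -> F1&~F2 -> 0
  row 6 [0110]: F1=1 F2=1 -> F1&~F2 -> 0
  row 7 [0111]: F1=1 F2=1 -> F1&~F2 -> 0
  row 8 [1000]: F1=1 F2=1 -> F1&~F2 -> 0
  row 9 [1001]: F1=0 F2=0 -> F1&~F2 -> 0
  row 10 [1010]: F1=1 F2=1 -> F1&~F2 -> 0
  row 11 [1011]: F1=1 F2=1 -> F1&~F2 -> 0
  row 12 [1100]: F1=1 F2=1 -> F1&~F2 -> 0
  row 13 [1101]: F1=0 F2=0 -> F1&~F2 -> 0
  row 14 [1110]: F1=1 F2=1 -> F1&~F2 -> 0
  row 15 [1111]: F1=1 F2=1 -> F1&~F2 -> 0
Full result column, 4 rows per line (u,v fixed per line; w,z runs 00..11 left to right):
  rows 0-3 [u,v=00]: 0000  = hex 0
  rows 4-7 [u,v=01]: 0000  = hex 0
  rows 8-11 [u,v=10]: 0000  = hex 0
  rows 12-15 [u,v=11]: 0000  = hex 0
Counterexample vector (row 0 .. row 15) = 0000000000000000
Output column grouped in 4s = 0000 0000 0000 0000 = 0x0000
Convert to decimal digit by digit (value = value*16 + digit):
  0 -> 0
  0*16 + 0 = 0
  0*16 + 0 = 0
  0*16 + 0 = 0
Decimal = 0

0


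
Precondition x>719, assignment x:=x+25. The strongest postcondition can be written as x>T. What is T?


Formula: sp(P, x:=E) = exists old_x. (x = E[old_x/x]) AND P[old_x/x] (old_x is the value of x before the assignment; eliminate old_x by solving x = E[old_x/x] for old_x)
Step 1: Precondition P: x>719, i.e. old_x > 719
Step 2: Assignment gives x = old_x + 25, so old_x = x - 25
Step 3: Substitute into P: x - 25 > 719
Step 4: Simplify: x > 719+25 = 744

744


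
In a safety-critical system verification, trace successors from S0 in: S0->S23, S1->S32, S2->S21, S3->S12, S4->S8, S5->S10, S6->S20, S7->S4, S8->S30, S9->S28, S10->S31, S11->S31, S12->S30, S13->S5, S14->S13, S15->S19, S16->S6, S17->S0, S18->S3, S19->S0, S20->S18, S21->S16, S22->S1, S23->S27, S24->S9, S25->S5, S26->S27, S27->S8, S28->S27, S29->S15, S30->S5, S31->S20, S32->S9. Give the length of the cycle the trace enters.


Trace from S0 until a state repeats:
  S0 -> S23 -> S27 -> S8 -> S30 -> S5 -> S10 -> S31 -> S20 -> S18 -> S3 -> S12 -> S30
S30 first seen at step 4, revisited at step 12.
Cycle length = 12 - 4 = 8

8


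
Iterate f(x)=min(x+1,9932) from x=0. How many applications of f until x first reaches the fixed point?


Step 1: x=0, cap=9932, increment=1
Step 2: x grows by 1 each step until capped at 9932; fixed point is x=9932
Step 3: iterations = ceil(9932/1) = 9932

9932


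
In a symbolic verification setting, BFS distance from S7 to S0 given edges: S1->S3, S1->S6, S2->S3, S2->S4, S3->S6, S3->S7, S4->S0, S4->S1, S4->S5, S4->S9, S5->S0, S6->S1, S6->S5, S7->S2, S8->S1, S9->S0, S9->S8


BFS layer-by-layer from S7:
  dist 0: {S7}
  dist 1: {S2}
  dist 2: {S3, S4}
  dist 3: {S0, S1, S5, S6, S9}
  -> S0 reached at distance 3
Shortest path length = 3

3


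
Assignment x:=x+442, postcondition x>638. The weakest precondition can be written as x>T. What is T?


Formula: wp(x:=E, P) = P[E/x] (substitute E for x in postcondition)
Step 1: Postcondition: x>638
Step 2: Substitute x+442 for x: x+442>638
Step 3: Solve for x: x > 638-442 = 196

196


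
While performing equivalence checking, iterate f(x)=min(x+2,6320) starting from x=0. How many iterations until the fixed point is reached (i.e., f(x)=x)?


Step 1: x=0, cap=6320, increment=2
Step 2: x grows by 2 each step until capped at 6320; fixed point is x=6320
Step 3: iterations = ceil(6320/2) = 3160

3160


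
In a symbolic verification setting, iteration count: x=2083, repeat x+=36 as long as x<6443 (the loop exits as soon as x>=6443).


Step 1: x goes from 2083 toward 6443 by 36; the body runs while x<6443, so iterations = ceil((bound-start)/step)
Step 2: Distance=4360
Step 3: ceil(4360/36)=122

122


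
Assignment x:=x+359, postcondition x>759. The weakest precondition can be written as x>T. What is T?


Formula: wp(x:=E, P) = P[E/x] (substitute E for x in postcondition)
Step 1: Postcondition: x>759
Step 2: Substitute x+359 for x: x+359>759
Step 3: Solve for x: x > 759-359 = 400

400


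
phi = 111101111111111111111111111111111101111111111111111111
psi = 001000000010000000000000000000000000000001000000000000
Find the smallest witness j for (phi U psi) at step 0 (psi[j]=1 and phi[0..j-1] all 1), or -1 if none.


(phi U psi) at 0: need smallest j with psi[j]=1 and phi[i]=1 for all i in [0,j).
Scan from step 0:
  step 0: phi=1, psi=0 -> continue
  step 1: phi=1, psi=0 -> continue
  step 2: psi=1 and phi held for [0,2) -> witness found
Witness step = 2

2


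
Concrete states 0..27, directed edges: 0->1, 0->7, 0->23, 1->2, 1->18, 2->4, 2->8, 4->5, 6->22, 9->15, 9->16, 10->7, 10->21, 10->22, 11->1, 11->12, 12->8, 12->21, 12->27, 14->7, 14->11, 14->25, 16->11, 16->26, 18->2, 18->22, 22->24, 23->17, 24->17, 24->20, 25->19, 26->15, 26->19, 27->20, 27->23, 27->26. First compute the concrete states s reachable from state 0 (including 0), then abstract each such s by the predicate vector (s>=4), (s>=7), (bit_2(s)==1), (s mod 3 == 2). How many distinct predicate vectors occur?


BFS from 0:
Concrete reachable: {0, 1, 2, 4, 5, 7, 8, 17, 18, 20, 22, 23, 24}
Abstract via predicates (s>=4), (s>=7), (bit_2(s)==1), (s mod 3 == 2):
  (0,0,0,0) <- {0, 1}
  (0,0,0,1) <- {2}
  (1,0,1,0) <- {4}
  (1,0,1,1) <- {5}
  (1,1,0,0) <- {18, 24}
  (1,1,0,1) <- {8, 17}
  (1,1,1,0) <- {7, 22}
  (1,1,1,1) <- {20, 23}
Distinct abstract states = 8

8


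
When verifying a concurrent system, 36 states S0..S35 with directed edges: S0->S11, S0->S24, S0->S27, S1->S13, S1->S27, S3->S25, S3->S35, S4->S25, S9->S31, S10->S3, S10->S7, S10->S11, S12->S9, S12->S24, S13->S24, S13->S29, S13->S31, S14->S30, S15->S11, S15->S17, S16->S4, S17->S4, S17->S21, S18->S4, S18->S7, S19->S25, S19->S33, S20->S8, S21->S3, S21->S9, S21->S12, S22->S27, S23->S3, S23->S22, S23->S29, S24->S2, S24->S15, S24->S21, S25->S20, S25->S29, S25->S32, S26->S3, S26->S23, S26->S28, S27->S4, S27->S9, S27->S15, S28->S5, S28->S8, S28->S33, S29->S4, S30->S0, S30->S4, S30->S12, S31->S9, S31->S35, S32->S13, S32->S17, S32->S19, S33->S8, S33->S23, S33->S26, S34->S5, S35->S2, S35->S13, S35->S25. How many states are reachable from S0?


BFS from S0:
  layer 0: {S0}
  layer 1: {S11, S24, S27}
  layer 2: {S2, S4, S9, S15, S21}
  layer 3: {S3, S12, S17, S25, S31}
  layer 4: {S20, S29, S32, S35}
  layer 5: {S8, S13, S19}
  layer 6: {S33}
  layer 7: {S23, S26}
  layer 8: {S22, S28}
  layer 9: {S5}
Reachable set: {S0, S2, S3, S4, S5, S8, S9, S11, S12, S13, S15, S17, S19, S20, S21, S22, S23, S24, S25, S26, S27, S28, S29, S31, S32, S33, S35}
Count = 27

27


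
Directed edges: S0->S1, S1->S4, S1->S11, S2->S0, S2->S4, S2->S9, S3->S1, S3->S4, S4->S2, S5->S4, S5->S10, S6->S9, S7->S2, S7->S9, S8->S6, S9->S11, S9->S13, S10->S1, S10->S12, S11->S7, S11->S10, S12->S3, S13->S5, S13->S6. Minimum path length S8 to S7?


BFS layer-by-layer from S8:
  dist 0: {S8}
  dist 1: {S6}
  dist 2: {S9}
  dist 3: {S11, S13}
  dist 4: {S5, S7, S10}
  -> S7 reached at distance 4
Shortest path length = 4

4


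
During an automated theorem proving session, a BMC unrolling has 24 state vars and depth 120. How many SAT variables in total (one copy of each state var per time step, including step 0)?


BMC unrolls to depth k, creating one copy of each state var for steps 0..k.
Step count = 120 + 1 = 121 (steps 0 through 120)
Vars per step = 24
Total = 24 * 121 = 2904

2904


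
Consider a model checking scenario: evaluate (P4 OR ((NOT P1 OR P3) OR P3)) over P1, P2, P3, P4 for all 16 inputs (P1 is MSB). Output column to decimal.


Formula: (P4 OR ((NOT P1 OR P3) OR P3)) over P1, P2, P3, P4 (16 rows)
Evaluate each row (bits = P1,P2,P3,P4, MSB first):
  row 0 [0000]: (0 OR ((NOT 0 OR 0) OR 0)) -> 1
  row 1 [0001]: (1 OR ((NOT 0 OR 0) OR 0)) -> 1
  row 2 [0010]: (0 OR ((NOT 0 OR 1) OR 1)) -> 1
  row 3 [0011]: (1 OR ((NOT 0 OR 1) OR 1)) -> 1
  row 4 [0100]: (0 OR ((NOT 0 OR 0) OR 0)) -> 1
  row 5 [0101]: (1 OR ((NOT 0 OR 0) OR 0)) -> 1
  row 6 [0110]: (0 OR ((NOT 0 OR 1) OR 1)) -> 1
  row 7 [0111]: (1 OR ((NOT 0 OR 1) OR 1)) -> 1
  row 8 [1000]: (0 OR ((NOT 1 OR 0) OR 0)) -> 0
  row 9 [1001]: (1 OR ((NOT 1 OR 0) OR 0)) -> 1
  row 10 [1010]: (0 OR ((NOT 1 OR 1) OR 1)) -> 1
  row 11 [1011]: (1 OR ((NOT 1 OR 1) OR 1)) -> 1
  row 12 [1100]: (0 OR ((NOT 1 OR 0) OR 0)) -> 0
  row 13 [1101]: (1 OR ((NOT 1 OR 0) OR 0)) -> 1
  row 14 [1110]: (0 OR ((NOT 1 OR 1) OR 1)) -> 1
  row 15 [1111]: (1 OR ((NOT 1 OR 1) OR 1)) -> 1
Full result column, 4 rows per line (P1,P2 fixed per line; P3,P4 runs 00..11 left to right):
  rows 0-3 [P1,P2=00]: 1111  = hex F
  rows 4-7 [P1,P2=01]: 1111  = hex F
  rows 8-11 [P1,P2=10]: 0111  = hex 7
  rows 12-15 [P1,P2=11]: 0111  = hex 7
Output column (row 0 .. row 15) = 1111111101110111
Output column grouped in 4s = 1111 1111 0111 0111 = 0xFF77
Convert to decimal digit by digit (value = value*16 + digit):
  F -> 15
  15*16 + 15 (F) = 255
  255*16 + 7 = 4087
  4087*16 + 7 = 65399
Decimal = 65399

65399


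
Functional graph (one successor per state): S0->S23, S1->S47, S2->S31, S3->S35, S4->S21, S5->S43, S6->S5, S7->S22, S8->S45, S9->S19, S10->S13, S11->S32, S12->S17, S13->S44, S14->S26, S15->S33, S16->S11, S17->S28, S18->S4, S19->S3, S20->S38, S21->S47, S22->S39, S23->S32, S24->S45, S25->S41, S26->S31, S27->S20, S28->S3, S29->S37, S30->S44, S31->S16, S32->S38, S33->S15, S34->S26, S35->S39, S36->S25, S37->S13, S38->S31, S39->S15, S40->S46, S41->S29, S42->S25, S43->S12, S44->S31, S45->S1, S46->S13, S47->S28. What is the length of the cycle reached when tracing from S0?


Trace from S0 until a state repeats:
  S0 -> S23 -> S32 -> S38 -> S31 -> S16 -> S11 -> S32
S32 first seen at step 2, revisited at step 7.
Cycle length = 7 - 2 = 5

5


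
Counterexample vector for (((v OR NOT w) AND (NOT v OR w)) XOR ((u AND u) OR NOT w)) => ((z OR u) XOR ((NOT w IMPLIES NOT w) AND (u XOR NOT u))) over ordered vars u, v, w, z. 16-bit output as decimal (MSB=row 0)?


F1 = (((v OR NOT w) AND (NOT v OR w)) XOR ((u AND u) OR NOT w))
F2 = ((z OR u) XOR ((NOT w IMPLIES NOT w) AND (u XOR NOT u)))
Counterexample to F1=>F2 is where F1=1 and F2=0.
Evaluate each row (bits = u,v,w,z, MSB first):
  row 0 [0000]: F1=0 F2=1 -> F1&~F2 -> 0
  row 1 [0001]: F1=0 F2=0 -> F1&~F2 -> 0
  row 2 [0010]: F1=0 F2=1 -> F1&~F2 -> 0
  row 3 [0011]: F1=0 F2=0 -> F1&~F2 -> 0
  row 4 [0100]: F1=1 F2=1 -> F1&~F2 -> 0
  row 5 [0101]: F1=1 F2=0 -> F1&~F2 -> 1
  row 6 [0110]: F1=1 F2=1 -> F1&~F2 -> 0
  row 7 [0111]: F1=1 F2=0 -> F1&~F2 -> 1
  row 8 [1000]: F1=0 F2=0 -> F1&~F2 -> 0
  row 9 [1001]: F1=0 F2=0 -> F1&~F2 -> 0
  row 10 [1010]: F1=1 F2=0 -> F1&~F2 -> 1
  row 11 [1011]: F1=1 F2=0 -> F1&~F2 -> 1
  row 12 [1100]: F1=1 F2=0 -> F1&~F2 -> 1
  row 13 [1101]: F1=1 F2=0 -> F1&~F2 -> 1
  row 14 [1110]: F1=0 F2=0 -> F1&~F2 -> 0
  row 15 [1111]: F1=0 F2=0 -> F1&~F2 -> 0
Full result column, 4 rows per line (u,v fixed per line; w,z runs 00..11 left to right):
  rows 0-3 [u,v=00]: 0000  = hex 0
  rows 4-7 [u,v=01]: 0101  = hex 5
  rows 8-11 [u,v=10]: 0011  = hex 3
  rows 12-15 [u,v=11]: 1100  = hex C
Counterexample vector (row 0 .. row 15) = 0000010100111100
Output column grouped in 4s = 0000 0101 0011 1100 = 0x053C
Convert to decimal digit by digit (value = value*16 + digit):
  0 -> 0
  0*16 + 5 = 5
  5*16 + 3 = 83
  83*16 + 12 (C) = 1340
Decimal = 1340

1340


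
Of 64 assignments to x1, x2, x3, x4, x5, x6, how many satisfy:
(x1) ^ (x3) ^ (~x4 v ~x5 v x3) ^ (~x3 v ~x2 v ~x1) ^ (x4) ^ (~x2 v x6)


CNF with 6 clauses over 6 vars (64 assignments).
An assignment satisfies CNF iff every clause has >=1 true literal.
Check each row (bits = x1,x2,x3,x4,x5,x6; clause T/F shown):
  row 0 [000000]: clauses=FFTTFT -> 0
  row 1 [000001]: clauses=FFTTFT -> 0
  row 2 [000010]: clauses=FFTTFT -> 0
  row 3 [000011]: clauses=FFTTFT -> 0
  row 4 [000100]: clauses=FFTTTT -> 0
  (every remaining row is evaluated the same way; all 64 results are listed next)
Full result column, 8 rows per line (x1,x2,x3 fixed per line; x4,x5,x6 runs 000..111 left to right):
  rows 0-7 [x1,x2,x3=000]: 00000000  (ones: 0)
  rows 8-15 [x1,x2,x3=001]: 00000000  (ones: 0)
  rows 16-23 [x1,x2,x3=010]: 00000000  (ones: 0)
  rows 24-31 [x1,x2,x3=011]: 00000000  (ones: 0)
  rows 32-39 [x1,x2,x3=100]: 00000000  (ones: 0)
  rows 40-47 [x1,x2,x3=101]: 00001111  (ones: 4)
  rows 48-55 [x1,x2,x3=110]: 00000000  (ones: 0)
  rows 56-63 [x1,x2,x3=111]: 00000000  (ones: 0)
Satisfying assignments = 0+0+0+0+0+4+0+0 = 4

4


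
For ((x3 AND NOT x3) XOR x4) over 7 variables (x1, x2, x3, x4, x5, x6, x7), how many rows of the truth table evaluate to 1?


Formula: ((x3 AND NOT x3) XOR x4) over 7 vars (128 rows)
Evaluate each row (x1, x2, x3, x4, x5, x6, x7 as bits, MSB first):
  row 0 [0000000]: ((0 AND NOT 0) XOR 0) -> 0
  row 1 [0000001]: ((0 AND NOT 0) XOR 0) -> 0
  row 2 [0000010]: ((0 AND NOT 0) XOR 0) -> 0
  row 3 [0000011]: ((0 AND NOT 0) XOR 0) -> 0
  row 4 [0000100]: ((0 AND NOT 0) XOR 0) -> 0
  (every remaining row is evaluated the same way; all 128 results are listed next)
Full result column, 8 rows per line (x1,x2,x3,x4 fixed per line; x5,x6,x7 runs 000..111 left to right):
  rows 0-7 [x1,x2,x3,x4=0000]: 00000000  (ones: 0)
  rows 8-15 [x1,x2,x3,x4=0001]: 11111111  (ones: 8)
  rows 16-23 [x1,x2,x3,x4=0010]: 00000000  (ones: 0)
  rows 24-31 [x1,x2,x3,x4=0011]: 11111111  (ones: 8)
  rows 32-39 [x1,x2,x3,x4=0100]: 00000000  (ones: 0)
  rows 40-47 [x1,x2,x3,x4=0101]: 11111111  (ones: 8)
  rows 48-55 [x1,x2,x3,x4=0110]: 00000000  (ones: 0)
  rows 56-63 [x1,x2,x3,x4=0111]: 11111111  (ones: 8)
  rows 64-71 [x1,x2,x3,x4=1000]: 00000000  (ones: 0)
  rows 72-79 [x1,x2,x3,x4=1001]: 11111111  (ones: 8)
  rows 80-87 [x1,x2,x3,x4=1010]: 00000000  (ones: 0)
  rows 88-95 [x1,x2,x3,x4=1011]: 11111111  (ones: 8)
  rows 96-103 [x1,x2,x3,x4=1100]: 00000000  (ones: 0)
  rows 104-111 [x1,x2,x3,x4=1101]: 11111111  (ones: 8)
  rows 112-119 [x1,x2,x3,x4=1110]: 00000000  (ones: 0)
  rows 120-127 [x1,x2,x3,x4=1111]: 11111111  (ones: 8)
Count of 1-rows = 0+8+0+8+0+8+0+8+0+8+0+8+0+8+0+8 = 64

64


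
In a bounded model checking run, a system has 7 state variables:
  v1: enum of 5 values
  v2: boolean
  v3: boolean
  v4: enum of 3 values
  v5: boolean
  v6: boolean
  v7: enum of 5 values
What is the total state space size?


State space = product of domain sizes of all variables.
Domain sizes:
  v1 (enum of 5 values): 5
  v2 (boolean): 2
  v3 (boolean): 2
  v4 (enum of 3 values): 3
  v5 (boolean): 2
  v6 (boolean): 2
  v7 (enum of 5 values): 5
Product = 5 * 2 * 2 * 3 * 2 * 2 * 5 = 1200

1200


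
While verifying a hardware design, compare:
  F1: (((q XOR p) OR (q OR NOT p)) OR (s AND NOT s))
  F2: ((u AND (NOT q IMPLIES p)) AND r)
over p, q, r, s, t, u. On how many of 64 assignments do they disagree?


F1 = (((q XOR p) OR (q OR NOT p)) OR (s AND NOT s))
F2 = ((u AND (NOT q IMPLIES p)) AND r)
Evaluate both on each of 64 rows (bits = p,q,r,s,t,u):
  row 0 [000000]: F1=1 F2=0 (differ) -> 1
  row 1 [000001]: F1=1 F2=0 (differ) -> 1
  row 2 [000010]: F1=1 F2=0 (differ) -> 1
  row 3 [000011]: F1=1 F2=0 (differ) -> 1
  row 4 [000100]: F1=1 F2=0 (differ) -> 1
  (every remaining row is evaluated the same way; all 64 results are listed next)
Full result column, 8 rows per line (p,q,r fixed per line; s,t,u runs 000..111 left to right):
  rows 0-7 [p,q,r=000]: 11111111  (ones: 8)
  rows 8-15 [p,q,r=001]: 11111111  (ones: 8)
  rows 16-23 [p,q,r=010]: 11111111  (ones: 8)
  rows 24-31 [p,q,r=011]: 10101010  (ones: 4)
  rows 32-39 [p,q,r=100]: 11111111  (ones: 8)
  rows 40-47 [p,q,r=101]: 10101010  (ones: 4)
  rows 48-55 [p,q,r=110]: 11111111  (ones: 8)
  rows 56-63 [p,q,r=111]: 10101010  (ones: 4)
Disagreements = 8+8+8+4+8+4+8+4 = 52

52


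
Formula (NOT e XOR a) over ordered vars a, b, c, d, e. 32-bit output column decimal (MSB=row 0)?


Formula: (NOT e XOR a) over a, b, c, d, e (32 rows)
Evaluate each row (bits = a,b,c,d,e, MSB first):
  row 0 [00000]: (NOT 0 XOR 0) -> 1
  row 1 [00001]: (NOT 1 XOR 0) -> 0
  row 2 [00010]: (NOT 0 XOR 0) -> 1
  row 3 [00011]: (NOT 1 XOR 0) -> 0
  row 4 [00100]: (NOT 0 XOR 0) -> 1
  row 5 [00101]: (NOT 1 XOR 0) -> 0
  row 6 [00110]: (NOT 0 XOR 0) -> 1
  row 7 [00111]: (NOT 1 XOR 0) -> 0
  row 8 [01000]: (NOT 0 XOR 0) -> 1
  row 9 [01001]: (NOT 1 XOR 0) -> 0
  row 10 [01010]: (NOT 0 XOR 0) -> 1
  row 11 [01011]: (NOT 1 XOR 0) -> 0
  row 12 [01100]: (NOT 0 XOR 0) -> 1
  row 13 [01101]: (NOT 1 XOR 0) -> 0
  row 14 [01110]: (NOT 0 XOR 0) -> 1
  row 15 [01111]: (NOT 1 XOR 0) -> 0
  row 16 [10000]: (NOT 0 XOR 1) -> 0
  row 17 [10001]: (NOT 1 XOR 1) -> 1
  row 18 [10010]: (NOT 0 XOR 1) -> 0
  row 19 [10011]: (NOT 1 XOR 1) -> 1
  row 20 [10100]: (NOT 0 XOR 1) -> 0
  row 21 [10101]: (NOT 1 XOR 1) -> 1
  row 22 [10110]: (NOT 0 XOR 1) -> 0
  row 23 [10111]: (NOT 1 XOR 1) -> 1
  row 24 [11000]: (NOT 0 XOR 1) -> 0
  row 25 [11001]: (NOT 1 XOR 1) -> 1
  row 26 [11010]: (NOT 0 XOR 1) -> 0
  row 27 [11011]: (NOT 1 XOR 1) -> 1
  row 28 [11100]: (NOT 0 XOR 1) -> 0
  row 29 [11101]: (NOT 1 XOR 1) -> 1
  row 30 [11110]: (NOT 0 XOR 1) -> 0
  row 31 [11111]: (NOT 1 XOR 1) -> 1
Full result column, 4 rows per line (a,b,c fixed per line; d,e runs 00..11 left to right):
  rows 0-3 [a,b,c=000]: 1010  = hex A
  rows 4-7 [a,b,c=001]: 1010  = hex A
  rows 8-11 [a,b,c=010]: 1010  = hex A
  rows 12-15 [a,b,c=011]: 1010  = hex A
  rows 16-19 [a,b,c=100]: 0101  = hex 5
  rows 20-23 [a,b,c=101]: 0101  = hex 5
  rows 24-27 [a,b,c=110]: 0101  = hex 5
  rows 28-31 [a,b,c=111]: 0101  = hex 5
Output column (row 0 .. row 31) = 10101010101010100101010101010101
Output column grouped in 4s = 1010 1010 1010 1010 0101 0101 0101 0101 = 0xAAAA5555
Convert to decimal digit by digit (value = value*16 + digit):
  A -> 10
  10*16 + 10 (A) = 170
  170*16 + 10 (A) = 2730
  2730*16 + 10 (A) = 43690
  43690*16 + 5 = 699045
  699045*16 + 5 = 11184725
  11184725*16 + 5 = 178955605
  178955605*16 + 5 = 2863289685
Decimal = 2863289685

2863289685


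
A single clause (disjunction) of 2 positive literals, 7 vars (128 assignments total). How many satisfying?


Step 1: Total=2^7=128
Step 2: Unsat when all 2 false: 2^5=32
Step 3: Sat=128-32=96

96


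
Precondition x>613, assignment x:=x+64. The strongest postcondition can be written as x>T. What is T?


Formula: sp(P, x:=E) = exists old_x. (x = E[old_x/x]) AND P[old_x/x] (old_x is the value of x before the assignment; eliminate old_x by solving x = E[old_x/x] for old_x)
Step 1: Precondition P: x>613, i.e. old_x > 613
Step 2: Assignment gives x = old_x + 64, so old_x = x - 64
Step 3: Substitute into P: x - 64 > 613
Step 4: Simplify: x > 613+64 = 677

677


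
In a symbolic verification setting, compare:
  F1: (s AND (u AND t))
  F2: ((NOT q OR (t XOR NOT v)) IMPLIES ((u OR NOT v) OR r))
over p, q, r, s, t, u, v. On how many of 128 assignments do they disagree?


F1 = (s AND (u AND t))
F2 = ((NOT q OR (t XOR NOT v)) IMPLIES ((u OR NOT v) OR r))
Evaluate both on each of 128 rows (bits = p,q,r,s,t,u,v):
  row 0 [0000000]: F1=0 F2=1 (differ) -> 1
  row 1 [0000001]: F1=0 F2=0 -> 0
  row 2 [0000010]: F1=0 F2=1 (differ) -> 1
  row 3 [0000011]: F1=0 F2=1 (differ) -> 1
  row 4 [0000100]: F1=0 F2=1 (differ) -> 1
  (every remaining row is evaluated the same way; all 128 results are listed next)
Full result column, 8 rows per line (p,q,r,s fixed per line; t,u,v runs 000..111 left to right):
  rows 0-7 [p,q,r,s=0000]: 10111011  (ones: 6)
  rows 8-15 [p,q,r,s=0001]: 10111000  (ones: 4)
  rows 16-23 [p,q,r,s=0010]: 11111111  (ones: 8)
  rows 24-31 [p,q,r,s=0011]: 11111100  (ones: 6)
  rows 32-39 [p,q,r,s=0100]: 11111011  (ones: 7)
  rows 40-47 [p,q,r,s=0101]: 11111000  (ones: 5)
  rows 48-55 [p,q,r,s=0110]: 11111111  (ones: 8)
  rows 56-63 [p,q,r,s=0111]: 11111100  (ones: 6)
  rows 64-71 [p,q,r,s=1000]: 10111011  (ones: 6)
  rows 72-79 [p,q,r,s=1001]: 10111000  (ones: 4)
  rows 80-87 [p,q,r,s=1010]: 11111111  (ones: 8)
  rows 88-95 [p,q,r,s=1011]: 11111100  (ones: 6)
  rows 96-103 [p,q,r,s=1100]: 11111011  (ones: 7)
  rows 104-111 [p,q,r,s=1101]: 11111000  (ones: 5)
  rows 112-119 [p,q,r,s=1110]: 11111111  (ones: 8)
  rows 120-127 [p,q,r,s=1111]: 11111100  (ones: 6)
Disagreements = 6+4+8+6+7+5+8+6+6+4+8+6+7+5+8+6 = 100

100
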